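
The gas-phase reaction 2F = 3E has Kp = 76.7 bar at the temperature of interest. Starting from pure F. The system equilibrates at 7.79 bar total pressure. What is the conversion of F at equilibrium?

X = 0.703

Let X = conversion of F (basis 1 mol F); extent of reaction ξ = 0.5X.
At extent ξ: n_F = 1 − X; n_E = 1.5X.
Total moles n_T = 1 + 0.5X.
Mole fractions y_i = n_i/n_T; Kp = p_E^3 / (p_F^2) with p_i = y_i·P.
This yields a degree-3 equation in X; solving on (0,1), X = 0.703.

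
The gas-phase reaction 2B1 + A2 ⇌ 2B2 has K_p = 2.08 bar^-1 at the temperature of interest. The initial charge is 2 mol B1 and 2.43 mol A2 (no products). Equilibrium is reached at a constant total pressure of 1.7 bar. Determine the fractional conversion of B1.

Basis: 2 mol B1 initially; let X = conversion of B1. Extent ξ = X.
At extent ξ: n_B1 = 2 − 2X; n_A2 = 2.43 − X; n_B2 = 2X.
Total moles n_T = 4.43 − X.
y_i = n_i/n_T, p_i = y_i·P. K_p = p_B2^2 / (p_B1^2 p_A2).
Equating to 2.08 bar^-1 and solving on 0 < X < 1: X = 0.566.

X = 0.566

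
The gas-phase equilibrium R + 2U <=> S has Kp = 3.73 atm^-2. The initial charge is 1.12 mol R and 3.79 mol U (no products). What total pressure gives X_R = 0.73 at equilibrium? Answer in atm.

Basis: 1.12 mol R initially; let X = conversion of R. Extent ξ = 1.12X.
Moles: n_R = 1.12 − 1.12X; n_U = 3.79 − 2.24X; n_S = 1.12X.
Summing: n_T = 4.91 − 2.24X.
Kp = p_S / (p_R p_U^2) with p_i = (n_i/n_T)·P.
At X = 0.73: the mole-fraction product g(X) = Π y_i^ν_i = 6.245. Since Kp = g(X)·P^{-2}, P = (g/Kp)^(1/2) = (6.245/3.73)^(1/2) = 1.29 atm.

P = 1.29 atm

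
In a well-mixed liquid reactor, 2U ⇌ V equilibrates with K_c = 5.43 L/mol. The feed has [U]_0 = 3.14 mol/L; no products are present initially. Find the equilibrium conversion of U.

Let X = conversion of U; extent ξ = 3.14X/2 mol/L.
Concentrations: [U] = 3.14 − 3.14X; [V] = 1.57X.
K_c = [V] / ([U]^2).
Setting equal to 5.43 and solving for X on (0,1) gives X = 0.843.

X = 0.843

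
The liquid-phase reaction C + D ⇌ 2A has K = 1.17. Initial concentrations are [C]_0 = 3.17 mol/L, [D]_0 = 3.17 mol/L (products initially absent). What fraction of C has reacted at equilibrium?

X = 0.351

Let X = conversion of C; extent ξ = 3.17·X mol/L.
Concentrations: [C] = 3.17 − 3.17X; [D] = 3.17 − 3.17X; [A] = 6.34X.
K = [A]^2 / ([C] [D]).
This equals 1.17 at X = 0.351 (the root in 0 < X < 1).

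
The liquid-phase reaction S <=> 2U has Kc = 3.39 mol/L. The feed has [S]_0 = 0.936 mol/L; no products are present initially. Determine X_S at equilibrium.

Let X = conversion of S; extent ξ = 0.936·X mol/L.
Concentrations: [S] = 0.936 − 0.936X; [U] = 1.87X.
Kc = [U]^2 / ([S]).
This equals 3.39 at X = 0.601 (the root in 0 < X < 1).

X = 0.601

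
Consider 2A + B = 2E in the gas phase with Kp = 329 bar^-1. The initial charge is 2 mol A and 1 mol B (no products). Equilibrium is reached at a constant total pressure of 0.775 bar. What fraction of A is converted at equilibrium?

X = 0.821

Let X = conversion of A (basis 2 mol A); extent of reaction ξ = X.
Mole table: n_A = 2 − 2X; n_B = 1 − X; n_E = 2X.
n_T = Σnᵢ = 3 − X.
y_i = n_i/n_T, p_i = y_i·P. Kp = p_E^2 / (p_A^2 p_B).
Substituting and setting equal to 329 bar^-1 gives a polynomial in X; the root in (0,1) is X = 0.821.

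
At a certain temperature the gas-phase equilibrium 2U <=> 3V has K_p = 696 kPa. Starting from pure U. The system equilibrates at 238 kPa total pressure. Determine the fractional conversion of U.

X = 0.581

Basis: 1 mol U initially; let X = conversion of U. Extent ξ = 0.5X.
Mole table: n_U = 1 − X; n_V = 1.5X.
n_T = Σnᵢ = 1 + 0.5X.
y_i = n_i/n_T, p_i = y_i·P. K_p = p_V^3 / (p_U^2).
Substituting and setting equal to 696 kPa gives a polynomial in X; the root in (0,1) is X = 0.581.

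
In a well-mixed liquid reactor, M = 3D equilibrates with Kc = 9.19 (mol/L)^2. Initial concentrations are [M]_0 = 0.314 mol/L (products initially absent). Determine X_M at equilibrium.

Let X = conversion of M; extent ξ = 0.314·X mol/L.
Concentrations: [M] = 0.314 − 0.314X; [D] = 0.942X.
Kc = [D]^3 / ([M]).
This equals 9.19 at X = 0.833 (the root in 0 < X < 1).

X = 0.833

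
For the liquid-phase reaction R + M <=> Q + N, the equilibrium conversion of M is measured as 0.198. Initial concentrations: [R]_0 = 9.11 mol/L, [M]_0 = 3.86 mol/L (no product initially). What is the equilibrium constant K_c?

Let X = conversion of M.
Concentrations: [R] = 9.11 − 3.86X; [M] = 3.86 − 3.86X; [Q] = 3.86X; [N] = 3.86X.
At X = 0.198: [R] = 8.35, [M] = 3.1, [Q] = 0.764, [N] = 0.764.
K_c = [Q] [N] / ([R] [M]) = 0.0226.

K_c = 0.0226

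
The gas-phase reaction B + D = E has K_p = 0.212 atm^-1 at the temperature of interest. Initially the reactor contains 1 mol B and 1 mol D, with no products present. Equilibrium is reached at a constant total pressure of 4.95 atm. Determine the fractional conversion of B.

Basis: 1 mol B initially; let X = conversion of B. Extent ξ = X.
Species balance: n_B = 1 − X; n_D = 1 − X; n_E = X.
Summing: n_T = 2 − X.
y_i = n_i/n_T, p_i = y_i·P. K_p = p_E / (p_B p_D).
Equating to 0.212 atm^-1 and solving on 0 < X < 1: X = 0.301.

X = 0.301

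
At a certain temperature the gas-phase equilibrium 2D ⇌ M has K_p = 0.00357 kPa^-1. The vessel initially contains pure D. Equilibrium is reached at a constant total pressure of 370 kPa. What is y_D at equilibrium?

y_D = 0.570

Basis: 1 mol D initially; let X = conversion of D. Extent ξ = 0.5X.
Species balance: n_D = 1 − X; n_M = 0.5X.
Summing: n_T = 1 − 0.5X.
With p_i = (n_i/n_T)P, K_p = p_M / (p_D^2).
This yields a degree-2 equation in X; solving on (0,1), X = 0.601.
Then n_D = 0.399, n_T = 0.699, so y_D = 0.570.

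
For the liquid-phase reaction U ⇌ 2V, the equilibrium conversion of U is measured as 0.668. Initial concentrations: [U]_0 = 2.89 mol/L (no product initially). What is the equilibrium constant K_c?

K_c = 15.5 mol/L

Let X = conversion of U.
Concentrations: [U] = 2.89 − 2.89X; [V] = 5.78X.
At X = 0.668: [U] = 0.959, [V] = 3.86.
K_c = [V]^2 / ([U]) = 15.5 mol/L.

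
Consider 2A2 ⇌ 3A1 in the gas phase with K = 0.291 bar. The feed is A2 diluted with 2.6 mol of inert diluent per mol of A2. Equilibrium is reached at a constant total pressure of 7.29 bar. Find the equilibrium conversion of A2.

Let X = conversion of A2 (basis 1 mol A2); extent of reaction ξ = 0.5X.
Species balance: n_A2 = 1 − X; n_A1 = 1.5X; n_I = 2.6 (inert).
n_T = Σnᵢ = 3.6 + 0.5X.
Mole fractions y_i = n_i/n_T; K = p_A1^3 / (p_A2^2) with p_i = y_i·P.
This yields a degree-3 equation in X; solving on (0,1), X = 0.283.

X = 0.283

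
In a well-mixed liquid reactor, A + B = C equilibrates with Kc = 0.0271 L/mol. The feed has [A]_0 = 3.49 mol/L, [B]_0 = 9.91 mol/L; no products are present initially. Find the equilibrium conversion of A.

Let X = conversion of A; extent ξ = 3.49·X mol/L.
Concentrations: [A] = 3.49 − 3.49X; [B] = 9.91 − 3.49X; [C] = 3.49X.
Kc = [C] / ([A] [B]).
This equals 0.0271 at X = 0.200 (the root in 0 < X < 1).

X = 0.200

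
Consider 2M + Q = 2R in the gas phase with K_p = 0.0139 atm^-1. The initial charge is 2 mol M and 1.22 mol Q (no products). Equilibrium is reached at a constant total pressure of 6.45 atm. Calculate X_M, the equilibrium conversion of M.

Take 2 mol M as basis and let X be its fractional conversion, so ξ = X.
At extent ξ: n_M = 2 − 2X; n_Q = 1.22 − X; n_R = 2X.
Total moles n_T = 3.22 − X.
y_i = n_i/n_T, p_i = y_i·P. K_p = p_R^2 / (p_M^2 p_Q).
This yields a degree-3 equation in X; solving on (0,1), X = 0.150.

X = 0.150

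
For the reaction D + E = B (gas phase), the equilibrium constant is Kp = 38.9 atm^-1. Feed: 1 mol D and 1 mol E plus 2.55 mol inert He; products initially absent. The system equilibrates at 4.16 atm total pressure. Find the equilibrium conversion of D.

X = 0.860

Take 1 mol D as basis and let X be its fractional conversion, so ξ = X.
At extent ξ: n_D = 1 − X; n_E = 1 − X; n_B = X; n_I = 2.55 (inert).
n_T = Σnᵢ = 4.55 − X.
With p_i = (n_i/n_T)P, Kp = p_B / (p_D p_E).
Setting this equal to 38.9 atm^-1 and taking the physical root (0 < X < 1) gives X = 0.860.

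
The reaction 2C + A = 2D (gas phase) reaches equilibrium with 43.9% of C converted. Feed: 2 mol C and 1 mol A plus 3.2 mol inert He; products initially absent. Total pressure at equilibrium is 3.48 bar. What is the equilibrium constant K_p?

K_p = 1.81 bar^-1

Take 2 mol C as basis and let X be its fractional conversion, so ξ = X.
At extent ξ: n_C = 2 − 2X; n_A = 1 − X; n_D = 2X; n_I = 3.2 (inert).
Summing: n_T = 6.2 − X.
At X = 0.439: n_C = 1.12, n_A = 0.561, n_D = 0.878, n_T = 5.76.
p_i = (n_i/n_T)·P. K_p = p_D^2 / (p_C^2 p_A) = 1.81 bar^-1.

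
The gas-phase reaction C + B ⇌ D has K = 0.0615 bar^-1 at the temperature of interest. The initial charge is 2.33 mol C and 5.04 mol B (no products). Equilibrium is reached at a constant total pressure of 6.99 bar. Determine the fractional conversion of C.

Let X = conversion of C (basis 2.33 mol C); extent of reaction ξ = 2.33X.
Mole table: n_C = 2.33 − 2.33X; n_B = 5.04 − 2.33X; n_D = 2.33X.
n_T = Σnᵢ = 7.37 − 2.33X.
y_i = n_i/n_T, p_i = y_i·P. K = p_D / (p_C p_B).
This yields a degree-2 equation in X; solving on (0,1), X = 0.221.

X = 0.221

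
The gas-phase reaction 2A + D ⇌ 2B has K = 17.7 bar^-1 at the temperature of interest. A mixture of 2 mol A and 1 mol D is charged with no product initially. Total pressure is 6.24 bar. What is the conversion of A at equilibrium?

Let X = conversion of A (basis 2 mol A); extent of reaction ξ = X.
Mole table: n_A = 2 − 2X; n_D = 1 − X; n_B = 2X.
Summing: n_T = 3 − X.
With p_i = (n_i/n_T)P, K = p_B^2 / (p_A^2 p_D).
Substituting and setting equal to 17.7 bar^-1 gives a polynomial in X; the root in (0,1) is X = 0.771.

X = 0.771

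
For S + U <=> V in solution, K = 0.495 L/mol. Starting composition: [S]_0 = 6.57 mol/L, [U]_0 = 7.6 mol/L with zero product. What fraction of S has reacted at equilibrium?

Let X = conversion of S; extent ξ = 6.57·X mol/L.
Concentrations: [S] = 6.57 − 6.57X; [U] = 7.6 − 6.57X; [V] = 6.57X.
K = [V] / ([S] [U]).
Setting equal to 0.495 and solving for X on (0,1) gives X = 0.631.

X = 0.631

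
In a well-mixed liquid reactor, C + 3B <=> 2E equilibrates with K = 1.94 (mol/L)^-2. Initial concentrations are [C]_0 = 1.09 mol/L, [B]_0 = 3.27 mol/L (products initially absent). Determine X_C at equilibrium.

X = 0.608

Let X = conversion of C; extent ξ = 1.09·X mol/L.
Concentrations: [C] = 1.09 − 1.09X; [B] = 3.27 − 3.27X; [E] = 2.18X.
K = [E]^2 / ([C] [B]^3).
Solving K = 1.94 for X ∈ (0,1): X = 0.608.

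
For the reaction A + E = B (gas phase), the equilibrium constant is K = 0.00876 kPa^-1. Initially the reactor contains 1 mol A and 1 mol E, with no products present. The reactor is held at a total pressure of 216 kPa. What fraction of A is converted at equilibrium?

Take 1 mol A as basis and let X be its fractional conversion, so ξ = X.
Moles: n_A = 1 − X; n_E = 1 − X; n_B = X.
n_T = Σnᵢ = 2 − X.
With p_i = (n_i/n_T)P, K = p_B / (p_A p_E).
Substituting and setting equal to 0.00876 kPa^-1 gives a polynomial in X; the root in (0,1) is X = 0.412.

X = 0.412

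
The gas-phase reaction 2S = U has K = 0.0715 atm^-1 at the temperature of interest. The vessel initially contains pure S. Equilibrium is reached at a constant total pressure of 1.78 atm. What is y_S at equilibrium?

Let X = conversion of S (basis 1 mol S); extent of reaction ξ = 0.5X.
Moles: n_S = 1 − X; n_U = 0.5X.
Total moles n_T = 1 − 0.5X.
With p_i = (n_i/n_T)P, K = p_U / (p_S^2).
Setting this equal to 0.0715 atm^-1 and taking the physical root (0 < X < 1) gives X = 0.186.
Then n_S = 0.814, n_T = 0.907, so y_S = 0.897.

y_S = 0.897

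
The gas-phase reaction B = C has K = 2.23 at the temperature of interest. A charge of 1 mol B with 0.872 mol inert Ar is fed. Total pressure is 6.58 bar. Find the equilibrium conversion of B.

X = 0.690

Basis: 1 mol B initially; let X = conversion of B. Extent ξ = X.
Species balance: n_B = 1 − X; n_C = X; n_I = 0.872 (inert).
n_T stays at 1.87 (no change in mole number).
With p_i = (n_i/n_T)P, K = p_C / (p_B).
Setting this equal to 2.23 and taking the physical root (0 < X < 1) gives X = 0.690.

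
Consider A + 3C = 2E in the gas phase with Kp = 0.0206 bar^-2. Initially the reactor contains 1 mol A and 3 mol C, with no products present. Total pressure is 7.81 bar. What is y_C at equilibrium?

y_C = 0.584

Let X = conversion of A (basis 1 mol A); extent of reaction ξ = X.
Species balance: n_A = 1 − X; n_C = 3 − 3X; n_E = 2X.
n_T = Σnᵢ = 4 − 2X.
y_i = n_i/n_T, p_i = y_i·P. Kp = p_E^2 / (p_A p_C^3).
Substituting and setting equal to 0.0206 bar^-2 gives a polynomial in X; the root in (0,1) is X = 0.362.
Then n_C = 1.91, n_T = 3.28, so y_C = 0.584.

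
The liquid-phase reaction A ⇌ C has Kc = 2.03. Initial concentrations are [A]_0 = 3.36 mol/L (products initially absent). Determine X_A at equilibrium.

Let X = conversion of A; extent ξ = 3.36·X mol/L.
Concentrations: [A] = 3.36 − 3.36X; [C] = 3.36X.
Kc = [C] / ([A]).
Equating to 2.03: the physical root is X = 0.670.

X = 0.670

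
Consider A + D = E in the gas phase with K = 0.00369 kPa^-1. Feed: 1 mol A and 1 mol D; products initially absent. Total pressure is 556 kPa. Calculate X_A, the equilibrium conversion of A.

Take 1 mol A as basis and let X be its fractional conversion, so ξ = X.
At extent ξ: n_A = 1 − X; n_D = 1 − X; n_E = X.
Total moles n_T = 2 − X.
Mole fractions y_i = n_i/n_T; K = p_E / (p_A p_D) with p_i = y_i·P.
Equating to 0.00369 kPa^-1 and solving on 0 < X < 1: X = 0.428.

X = 0.428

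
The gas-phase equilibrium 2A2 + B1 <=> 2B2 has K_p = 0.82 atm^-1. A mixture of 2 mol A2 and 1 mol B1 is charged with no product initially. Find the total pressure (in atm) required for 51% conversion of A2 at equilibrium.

P = 6.71 atm

Take 2 mol A2 as basis and let X be its fractional conversion, so ξ = X.
Moles: n_A2 = 2 − 2X; n_B1 = 1 − X; n_B2 = 2X.
n_T = Σnᵢ = 3 − X.
K_p = p_B2^2 / (p_A2^2 p_B1) with p_i = (n_i/n_T)·P.
At X = 0.51: the mole-fraction product g(X) = Π y_i^ν_i = 5.505. Since K_p = g(X)·P^{-1}, P = (g/K_p)^(1/1) = (5.505/0.82)^(1/1) = 6.71 atm.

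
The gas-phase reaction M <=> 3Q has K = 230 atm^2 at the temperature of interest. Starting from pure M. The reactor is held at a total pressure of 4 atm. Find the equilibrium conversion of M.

X = 0.844

Let X = conversion of M (basis 1 mol M); extent of reaction ξ = X.
Moles: n_M = 1 − X; n_Q = 3X.
Summing: n_T = 1 + 2X.
Mole fractions y_i = n_i/n_T; K = p_Q^3 / (p_M) with p_i = y_i·P.
Setting this equal to 230 atm^2 and taking the physical root (0 < X < 1) gives X = 0.844.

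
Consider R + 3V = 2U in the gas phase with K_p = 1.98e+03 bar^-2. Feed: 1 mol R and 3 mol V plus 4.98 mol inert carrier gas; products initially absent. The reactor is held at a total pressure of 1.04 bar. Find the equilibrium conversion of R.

Basis: 1 mol R initially; let X = conversion of R. Extent ξ = X.
Mole table: n_R = 1 − X; n_V = 3 − 3X; n_U = 2X; n_I = 4.98 (inert).
Total moles n_T = 8.98 − 2X.
y_i = n_i/n_T, p_i = y_i·P. K_p = p_U^2 / (p_R p_V^3).
Setting this equal to 1.98e+03 bar^-2 and taking the physical root (0 < X < 1) gives X = 0.781.

X = 0.781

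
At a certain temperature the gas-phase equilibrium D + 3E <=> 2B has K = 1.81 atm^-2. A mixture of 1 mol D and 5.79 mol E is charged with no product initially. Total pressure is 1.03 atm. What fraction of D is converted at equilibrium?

Let X = conversion of D (basis 1 mol D); extent of reaction ξ = X.
Moles: n_D = 1 − X; n_E = 5.79 − 3X; n_B = 2X.
n_T = Σnᵢ = 6.79 − 2X.
With p_i = (n_i/n_T)P, K = p_B^2 / (p_D p_E^3).
Substituting and setting equal to 1.81 atm^-2 gives a polynomial in X; the root in (0,1) is X = 0.611.

X = 0.611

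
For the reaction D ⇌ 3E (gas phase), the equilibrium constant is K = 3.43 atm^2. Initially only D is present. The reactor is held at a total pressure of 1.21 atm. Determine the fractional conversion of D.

Take 1 mol D as basis and let X be its fractional conversion, so ξ = X.
Species balance: n_D = 1 − X; n_E = 3X.
Total moles n_T = 1 + 2X.
With p_i = (n_i/n_T)P, K = p_E^3 / (p_D).
Substituting and setting equal to 3.43 atm^2 gives a polynomial in X; the root in (0,1) is X = 0.556.

X = 0.556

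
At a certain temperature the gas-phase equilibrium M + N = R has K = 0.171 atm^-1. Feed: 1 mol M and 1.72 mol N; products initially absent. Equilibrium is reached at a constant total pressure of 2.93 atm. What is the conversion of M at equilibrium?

X = 0.231

Basis: 1 mol M initially; let X = conversion of M. Extent ξ = X.
Moles: n_M = 1 − X; n_N = 1.72 − X; n_R = X.
Summing: n_T = 2.72 − X.
Mole fractions y_i = n_i/n_T; K = p_R / (p_M p_N) with p_i = y_i·P.
Equating to 0.171 atm^-1 and solving on 0 < X < 1: X = 0.231.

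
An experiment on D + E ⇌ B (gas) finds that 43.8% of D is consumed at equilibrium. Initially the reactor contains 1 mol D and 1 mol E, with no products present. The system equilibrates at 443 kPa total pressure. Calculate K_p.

K_p = 0.00489 kPa^-1

Let X = conversion of D (basis 1 mol D); extent of reaction ξ = X.
Moles: n_D = 1 − X; n_E = 1 − X; n_B = X.
n_T = Σnᵢ = 2 − X.
At X = 0.438: n_D = 0.562, n_E = 0.562, n_B = 0.438, n_T = 1.56.
p_i = (n_i/n_T)·P. K_p = p_B / (p_D p_E) = 0.00489 kPa^-1.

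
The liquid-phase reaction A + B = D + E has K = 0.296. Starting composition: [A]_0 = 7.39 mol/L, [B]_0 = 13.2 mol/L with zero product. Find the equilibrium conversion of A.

Let X = conversion of A; extent ξ = 7.39·X mol/L.
Concentrations: [A] = 7.39 − 7.39X; [B] = 13.2 − 7.39X; [D] = 7.39X; [E] = 7.39X.
K = [D] [E] / ([A] [B]).
Solving K = 0.296 for X ∈ (0,1): X = 0.460.

X = 0.460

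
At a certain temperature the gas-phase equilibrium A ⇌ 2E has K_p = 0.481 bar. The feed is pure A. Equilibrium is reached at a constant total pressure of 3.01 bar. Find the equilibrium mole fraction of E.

y_E = 0.328

Basis: 1 mol A initially; let X = conversion of A. Extent ξ = X.
Species balance: n_A = 1 − X; n_E = 2X.
Total moles n_T = 1 + X.
With p_i = (n_i/n_T)P, K_p = p_E^2 / (p_A).
Setting this equal to 0.481 bar and taking the physical root (0 < X < 1) gives X = 0.196.
Then n_E = 0.392, n_T = 1.2, so y_E = 0.328.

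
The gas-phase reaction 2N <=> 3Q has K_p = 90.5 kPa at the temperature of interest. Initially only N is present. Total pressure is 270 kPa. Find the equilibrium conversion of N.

Basis: 1 mol N initially; let X = conversion of N. Extent ξ = 0.5X.
Moles: n_N = 1 − X; n_Q = 1.5X.
Total moles n_T = 1 + 0.5X.
With p_i = (n_i/n_T)P, K_p = p_Q^3 / (p_N^2).
Setting this equal to 90.5 kPa and taking the physical root (0 < X < 1) gives X = 0.363.

X = 0.363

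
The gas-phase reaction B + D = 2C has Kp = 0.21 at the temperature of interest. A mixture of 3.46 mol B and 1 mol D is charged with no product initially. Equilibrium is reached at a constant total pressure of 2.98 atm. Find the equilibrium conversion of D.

X = 0.331

Basis: 1 mol D initially; let X = conversion of D. Extent ξ = X.
At extent ξ: n_B = 3.46 − X; n_D = 1 − X; n_C = 2X.
Since Δν = 0, n_T = 4.46 throughout.
Mole fractions y_i = n_i/n_T; Kp = p_C^2 / (p_B p_D) with p_i = y_i·P.
Equating to 0.21 and solving on 0 < X < 1: X = 0.331.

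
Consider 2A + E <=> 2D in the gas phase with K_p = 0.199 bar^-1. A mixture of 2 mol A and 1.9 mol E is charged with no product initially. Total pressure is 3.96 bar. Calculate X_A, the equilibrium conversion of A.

Basis: 2 mol A initially; let X = conversion of A. Extent ξ = X.
Species balance: n_A = 2 − 2X; n_E = 1.9 − X; n_D = 2X.
Total moles n_T = 3.9 − X.
With p_i = (n_i/n_T)P, K_p = p_D^2 / (p_A^2 p_E).
Setting this equal to 0.199 bar^-1 and taking the physical root (0 < X < 1) gives X = 0.369.

X = 0.369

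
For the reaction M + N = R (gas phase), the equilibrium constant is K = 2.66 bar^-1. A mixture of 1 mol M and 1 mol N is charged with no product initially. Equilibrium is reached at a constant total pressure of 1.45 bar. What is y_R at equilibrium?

Take 1 mol M as basis and let X be its fractional conversion, so ξ = X.
Mole table: n_M = 1 − X; n_N = 1 − X; n_R = X.
Summing: n_T = 2 − X.
y_i = n_i/n_T, p_i = y_i·P. K = p_R / (p_M p_N).
Setting this equal to 2.66 bar^-1 and taking the physical root (0 < X < 1) gives X = 0.546.
Then n_R = 0.546, n_T = 1.45, so y_R = 0.376.

y_R = 0.376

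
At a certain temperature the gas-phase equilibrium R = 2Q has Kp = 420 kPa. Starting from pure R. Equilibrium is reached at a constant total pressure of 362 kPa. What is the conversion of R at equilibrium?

X = 0.474

Let X = conversion of R (basis 1 mol R); extent of reaction ξ = X.
Moles: n_R = 1 − X; n_Q = 2X.
Summing: n_T = 1 + X.
With p_i = (n_i/n_T)P, Kp = p_Q^2 / (p_R).
Setting this equal to 420 kPa and taking the physical root (0 < X < 1) gives X = 0.474.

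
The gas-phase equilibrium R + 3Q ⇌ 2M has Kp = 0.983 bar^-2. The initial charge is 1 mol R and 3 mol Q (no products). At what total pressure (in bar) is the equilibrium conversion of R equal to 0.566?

Take 1 mol R as basis and let X be its fractional conversion, so ξ = X.
Mole table: n_R = 1 − X; n_Q = 3 − 3X; n_M = 2X.
Summing: n_T = 4 − 2X.
Kp = p_M^2 / (p_R p_Q^3) with p_i = (n_i/n_T)·P.
At X = 0.566: the mole-fraction product g(X) = Π y_i^ν_i = 11. Since Kp = g(X)·P^{-2}, P = (g/Kp)^(1/2) = (11/0.983)^(1/2) = 3.35 bar.

P = 3.35 bar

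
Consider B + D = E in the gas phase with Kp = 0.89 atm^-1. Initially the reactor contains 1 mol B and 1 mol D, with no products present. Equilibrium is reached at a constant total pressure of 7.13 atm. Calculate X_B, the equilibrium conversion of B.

Let X = conversion of B (basis 1 mol B); extent of reaction ξ = X.
At extent ξ: n_B = 1 − X; n_D = 1 − X; n_E = X.
Total moles n_T = 2 − X.
y_i = n_i/n_T, p_i = y_i·P. Kp = p_E / (p_B p_D).
Substituting and setting equal to 0.89 atm^-1 gives a polynomial in X; the root in (0,1) is X = 0.631.

X = 0.631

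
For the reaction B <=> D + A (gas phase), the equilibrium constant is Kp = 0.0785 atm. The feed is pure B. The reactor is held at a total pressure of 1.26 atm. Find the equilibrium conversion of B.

X = 0.242

Let X = conversion of B (basis 1 mol B); extent of reaction ξ = X.
Moles: n_B = 1 − X; n_D = X; n_A = X.
n_T = Σnᵢ = 1 + X.
Mole fractions y_i = n_i/n_T; Kp = p_D p_A / (p_B) with p_i = y_i·P.
This yields a degree-2 equation in X; solving on (0,1), X = 0.242.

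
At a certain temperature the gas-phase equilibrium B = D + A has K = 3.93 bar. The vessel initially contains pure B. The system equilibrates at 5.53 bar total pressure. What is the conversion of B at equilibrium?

X = 0.645

Let X = conversion of B (basis 1 mol B); extent of reaction ξ = X.
Mole table: n_B = 1 − X; n_D = X; n_A = X.
Summing: n_T = 1 + X.
y_i = n_i/n_T, p_i = y_i·P. K = p_D p_A / (p_B).
Setting this equal to 3.93 bar and taking the physical root (0 < X < 1) gives X = 0.645.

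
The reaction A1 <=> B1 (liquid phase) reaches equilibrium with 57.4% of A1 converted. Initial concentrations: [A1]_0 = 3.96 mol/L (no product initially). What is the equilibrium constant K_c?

Let X = conversion of A1.
Concentrations: [A1] = 3.96 − 3.96X; [B1] = 3.96X.
At X = 0.574: [A1] = 1.69, [B1] = 2.27.
K_c = [B1] / ([A1]) = 1.35.

K_c = 1.35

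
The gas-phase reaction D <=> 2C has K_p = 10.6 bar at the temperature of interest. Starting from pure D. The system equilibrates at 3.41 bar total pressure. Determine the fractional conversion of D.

Let X = conversion of D (basis 1 mol D); extent of reaction ξ = X.
Moles: n_D = 1 − X; n_C = 2X.
Total moles n_T = 1 + X.
y_i = n_i/n_T, p_i = y_i·P. K_p = p_C^2 / (p_D).
This yields a degree-2 equation in X; solving on (0,1), X = 0.661.

X = 0.661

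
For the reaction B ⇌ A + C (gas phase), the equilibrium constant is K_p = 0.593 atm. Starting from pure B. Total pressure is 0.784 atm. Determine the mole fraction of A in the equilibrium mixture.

y_A = 0.396

Basis: 1 mol B initially; let X = conversion of B. Extent ξ = X.
Species balance: n_B = 1 − X; n_A = X; n_C = X.
n_T = Σnᵢ = 1 + X.
y_i = n_i/n_T, p_i = y_i·P. K_p = p_A p_C / (p_B).
Substituting and setting equal to 0.593 atm gives a polynomial in X; the root in (0,1) is X = 0.656.
Then n_A = 0.656, n_T = 1.66, so y_A = 0.396.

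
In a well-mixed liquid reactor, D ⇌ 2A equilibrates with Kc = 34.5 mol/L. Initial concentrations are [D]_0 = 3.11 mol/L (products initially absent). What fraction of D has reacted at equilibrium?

Let X = conversion of D; extent ξ = 3.11·X mol/L.
Concentrations: [D] = 3.11 − 3.11X; [A] = 6.22X.
Kc = [A]^2 / ([D]).
Setting equal to 34.5 and solving for X on (0,1) gives X = 0.780.

X = 0.780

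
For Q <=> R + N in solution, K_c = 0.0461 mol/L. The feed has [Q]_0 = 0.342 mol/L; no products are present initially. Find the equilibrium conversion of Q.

Let X = conversion of Q; extent ξ = 0.342·X mol/L.
Concentrations: [Q] = 0.342 − 0.342X; [R] = 0.342X; [N] = 0.342X.
K_c = [R] [N] / ([Q]).
Setting equal to 0.0461 and solving for X on (0,1) gives X = 0.306.

X = 0.306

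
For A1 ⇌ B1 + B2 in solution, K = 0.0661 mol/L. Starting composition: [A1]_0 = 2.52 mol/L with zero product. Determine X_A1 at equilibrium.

X = 0.149

Let X = conversion of A1; extent ξ = 2.52·X mol/L.
Concentrations: [A1] = 2.52 − 2.52X; [B1] = 2.52X; [B2] = 2.52X.
K = [B1] [B2] / ([A1]).
Setting equal to 0.0661 and solving for X on (0,1) gives X = 0.149.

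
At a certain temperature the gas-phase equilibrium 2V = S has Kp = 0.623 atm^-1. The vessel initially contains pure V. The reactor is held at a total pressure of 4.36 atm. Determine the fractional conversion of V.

Basis: 1 mol V initially; let X = conversion of V. Extent ξ = 0.5X.
At extent ξ: n_V = 1 − X; n_S = 0.5X.
Summing: n_T = 1 − 0.5X.
With p_i = (n_i/n_T)P, Kp = p_S / (p_V^2).
Substituting and setting equal to 0.623 atm^-1 gives a polynomial in X; the root in (0,1) is X = 0.710.

X = 0.710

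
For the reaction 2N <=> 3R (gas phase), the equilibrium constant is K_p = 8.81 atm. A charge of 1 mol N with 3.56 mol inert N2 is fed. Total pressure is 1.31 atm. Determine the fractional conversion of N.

X = 0.780

Let X = conversion of N (basis 1 mol N); extent of reaction ξ = 0.5X.
Species balance: n_N = 1 − X; n_R = 1.5X; n_I = 3.56 (inert).
Total moles n_T = 4.56 + 0.5X.
y_i = n_i/n_T, p_i = y_i·P. K_p = p_R^3 / (p_N^2).
Setting this equal to 8.81 atm and taking the physical root (0 < X < 1) gives X = 0.780.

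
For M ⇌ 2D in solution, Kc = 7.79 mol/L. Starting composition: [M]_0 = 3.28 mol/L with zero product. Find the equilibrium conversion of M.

Let X = conversion of M; extent ξ = 3.28·X mol/L.
Concentrations: [M] = 3.28 − 3.28X; [D] = 6.56X.
Kc = [D]^2 / ([M]).
Equating to 7.79 mol/L: the physical root is X = 0.529.

X = 0.529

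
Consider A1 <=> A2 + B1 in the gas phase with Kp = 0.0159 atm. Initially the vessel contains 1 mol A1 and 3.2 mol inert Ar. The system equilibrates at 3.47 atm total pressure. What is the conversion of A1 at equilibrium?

Take 1 mol A1 as basis and let X be its fractional conversion, so ξ = X.
Moles: n_A1 = 1 − X; n_A2 = X; n_B1 = X; n_I = 3.2 (inert).
Summing: n_T = 4.2 + X.
Mole fractions y_i = n_i/n_T; Kp = p_A2 p_B1 / (p_A1) with p_i = y_i·P.
Setting this equal to 0.0159 atm and taking the physical root (0 < X < 1) gives X = 0.131.

X = 0.131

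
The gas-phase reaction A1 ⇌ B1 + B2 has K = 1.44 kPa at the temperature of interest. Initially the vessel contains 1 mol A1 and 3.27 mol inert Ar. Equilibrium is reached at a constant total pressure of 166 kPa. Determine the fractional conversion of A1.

X = 0.178

Let X = conversion of A1 (basis 1 mol A1); extent of reaction ξ = X.
At extent ξ: n_A1 = 1 − X; n_B1 = X; n_B2 = X; n_I = 3.27 (inert).
Total moles n_T = 4.27 + X.
With p_i = (n_i/n_T)P, K = p_B1 p_B2 / (p_A1).
Equating to 1.44 kPa and solving on 0 < X < 1: X = 0.178.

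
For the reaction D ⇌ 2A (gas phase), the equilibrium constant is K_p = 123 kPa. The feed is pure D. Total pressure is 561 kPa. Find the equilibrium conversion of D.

Basis: 1 mol D initially; let X = conversion of D. Extent ξ = X.
Moles: n_D = 1 − X; n_A = 2X.
Total moles n_T = 1 + X.
With p_i = (n_i/n_T)P, K_p = p_A^2 / (p_D).
Setting this equal to 123 kPa and taking the physical root (0 < X < 1) gives X = 0.228.

X = 0.228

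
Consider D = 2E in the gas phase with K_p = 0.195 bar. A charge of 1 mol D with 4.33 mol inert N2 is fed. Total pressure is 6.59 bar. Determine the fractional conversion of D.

Take 1 mol D as basis and let X be its fractional conversion, so ξ = X.
Moles: n_D = 1 − X; n_E = 2X; n_I = 4.33 (inert).
Total moles n_T = 5.33 + X.
y_i = n_i/n_T, p_i = y_i·P. K_p = p_E^2 / (p_D).
This yields a degree-2 equation in X; solving on (0,1), X = 0.183.

X = 0.183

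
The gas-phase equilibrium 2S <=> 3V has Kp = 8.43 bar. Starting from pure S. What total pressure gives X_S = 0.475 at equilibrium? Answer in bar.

P = 7.95 bar

Let X = conversion of S (basis 1 mol S); extent of reaction ξ = 0.5X.
Mole table: n_S = 1 − X; n_V = 1.5X.
Total moles n_T = 1 + 0.5X.
Kp = p_V^3 / (p_S^2) with p_i = (n_i/n_T)·P.
At X = 0.475: the mole-fraction product g(X) = Π y_i^ν_i = 1.06. Since Kp = g(X)·P^{1}, P = (Kp/g)^(1/1) = (8.43/1.06)^(1/1) = 7.95 bar.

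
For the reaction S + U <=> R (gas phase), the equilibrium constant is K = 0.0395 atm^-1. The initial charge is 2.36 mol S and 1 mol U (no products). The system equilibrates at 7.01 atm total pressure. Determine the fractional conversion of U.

X = 0.160

Basis: 1 mol U initially; let X = conversion of U. Extent ξ = X.
Moles: n_S = 2.36 − X; n_U = 1 − X; n_R = X.
Total moles n_T = 3.36 − X.
With p_i = (n_i/n_T)P, K = p_R / (p_S p_U).
Setting this equal to 0.0395 atm^-1 and taking the physical root (0 < X < 1) gives X = 0.160.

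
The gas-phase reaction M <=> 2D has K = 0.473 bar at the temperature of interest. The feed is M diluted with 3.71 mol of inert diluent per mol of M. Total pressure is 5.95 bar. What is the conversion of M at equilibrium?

X = 0.269

Take 1 mol M as basis and let X be its fractional conversion, so ξ = X.
Moles: n_M = 1 − X; n_D = 2X; n_I = 3.71 (inert).
Total moles n_T = 4.71 + X.
y_i = n_i/n_T, p_i = y_i·P. K = p_D^2 / (p_M).
This yields a degree-2 equation in X; solving on (0,1), X = 0.269.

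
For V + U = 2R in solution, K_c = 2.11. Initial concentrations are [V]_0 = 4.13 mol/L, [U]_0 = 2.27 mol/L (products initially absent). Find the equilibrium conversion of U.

X = 0.549

Let X = conversion of U; extent ξ = 2.27·X mol/L.
Concentrations: [V] = 4.13 − 2.27X; [U] = 2.27 − 2.27X; [R] = 4.54X.
K_c = [R]^2 / ([V] [U]).
Setting equal to 2.11 and solving for X on (0,1) gives X = 0.549.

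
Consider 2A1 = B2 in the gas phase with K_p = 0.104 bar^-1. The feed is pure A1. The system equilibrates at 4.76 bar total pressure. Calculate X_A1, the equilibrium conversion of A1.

X = 0.421

Let X = conversion of A1 (basis 1 mol A1); extent of reaction ξ = 0.5X.
At extent ξ: n_A1 = 1 − X; n_B2 = 0.5X.
Summing: n_T = 1 − 0.5X.
With p_i = (n_i/n_T)P, K_p = p_B2 / (p_A1^2).
Equating to 0.104 bar^-1 and solving on 0 < X < 1: X = 0.421.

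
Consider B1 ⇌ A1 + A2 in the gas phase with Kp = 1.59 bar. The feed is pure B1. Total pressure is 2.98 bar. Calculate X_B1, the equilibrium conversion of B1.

Let X = conversion of B1 (basis 1 mol B1); extent of reaction ξ = X.
Mole table: n_B1 = 1 − X; n_A1 = X; n_A2 = X.
Summing: n_T = 1 + X.
y_i = n_i/n_T, p_i = y_i·P. Kp = p_A1 p_A2 / (p_B1).
Substituting and setting equal to 1.59 bar gives a polynomial in X; the root in (0,1) is X = 0.590.

X = 0.590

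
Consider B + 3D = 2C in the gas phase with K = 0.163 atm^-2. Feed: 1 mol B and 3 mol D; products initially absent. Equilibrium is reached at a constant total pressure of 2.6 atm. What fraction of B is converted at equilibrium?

X = 0.350

Let X = conversion of B (basis 1 mol B); extent of reaction ξ = X.
Mole table: n_B = 1 − X; n_D = 3 − 3X; n_C = 2X.
n_T = Σnᵢ = 4 − 2X.
Mole fractions y_i = n_i/n_T; K = p_C^2 / (p_B p_D^3) with p_i = y_i·P.
Substituting and setting equal to 0.163 atm^-2 gives a polynomial in X; the root in (0,1) is X = 0.350.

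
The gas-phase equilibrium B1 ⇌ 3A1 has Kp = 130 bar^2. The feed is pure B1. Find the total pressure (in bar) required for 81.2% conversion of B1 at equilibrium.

Let X = conversion of B1 (basis 1 mol B1); extent of reaction ξ = X.
At extent ξ: n_B1 = 1 − X; n_A1 = 3X.
Summing: n_T = 1 + 2X.
Kp = p_A1^3 / (p_B1) with p_i = (n_i/n_T)·P.
At X = 0.812: the mole-fraction product g(X) = Π y_i^ν_i = 11.17. Since Kp = g(X)·P^{2}, P = (Kp/g)^(1/2) = (130/11.17)^(1/2) = 3.41 bar.

P = 3.41 bar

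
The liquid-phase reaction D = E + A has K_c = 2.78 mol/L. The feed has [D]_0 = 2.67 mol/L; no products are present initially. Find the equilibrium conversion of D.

X = 0.625

Let X = conversion of D; extent ξ = 2.67·X mol/L.
Concentrations: [D] = 2.67 − 2.67X; [E] = 2.67X; [A] = 2.67X.
K_c = [E] [A] / ([D]).
Equating to 2.78 mol/L: the physical root is X = 0.625.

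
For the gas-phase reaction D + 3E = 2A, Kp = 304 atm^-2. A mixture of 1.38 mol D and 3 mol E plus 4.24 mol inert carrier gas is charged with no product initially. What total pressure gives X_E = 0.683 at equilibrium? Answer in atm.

Basis: 3 mol E initially; let X = conversion of E. Extent ξ = X.
Mole table: n_D = 1.38 − X; n_E = 3 − 3X; n_A = 2X; n_I = 4.24 (inert).
Total moles n_T = 8.62 − 2X.
Kp = p_A^2 / (p_D p_E^3) with p_i = (n_i/n_T)·P.
At X = 0.683: the mole-fraction product g(X) = Π y_i^ν_i = 163.8. Since Kp = g(X)·P^{-2}, P = (g/Kp)^(1/2) = (163.8/304)^(1/2) = 0.734 atm.

P = 0.734 atm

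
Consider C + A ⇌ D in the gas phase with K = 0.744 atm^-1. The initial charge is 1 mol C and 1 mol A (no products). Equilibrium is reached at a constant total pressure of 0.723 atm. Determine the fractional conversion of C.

Take 1 mol C as basis and let X be its fractional conversion, so ξ = X.
Moles: n_C = 1 − X; n_A = 1 − X; n_D = X.
Total moles n_T = 2 − X.
Mole fractions y_i = n_i/n_T; K = p_D / (p_C p_A) with p_i = y_i·P.
Setting this equal to 0.744 atm^-1 and taking the physical root (0 < X < 1) gives X = 0.194.

X = 0.194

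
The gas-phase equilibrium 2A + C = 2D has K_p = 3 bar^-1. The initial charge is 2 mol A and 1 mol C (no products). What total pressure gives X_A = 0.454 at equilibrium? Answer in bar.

Let X = conversion of A (basis 2 mol A); extent of reaction ξ = X.
Species balance: n_A = 2 − 2X; n_C = 1 − X; n_D = 2X.
Total moles n_T = 3 − X.
K_p = p_D^2 / (p_A^2 p_C) with p_i = (n_i/n_T)·P.
At X = 0.454: the mole-fraction product g(X) = Π y_i^ν_i = 3.224. Since K_p = g(X)·P^{-1}, P = (g/K_p)^(1/1) = (3.224/3)^(1/1) = 1.07 bar.

P = 1.07 bar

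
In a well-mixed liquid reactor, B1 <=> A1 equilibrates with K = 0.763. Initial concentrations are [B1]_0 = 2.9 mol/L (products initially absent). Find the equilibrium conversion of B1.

X = 0.433

Let X = conversion of B1; extent ξ = 2.9·X mol/L.
Concentrations: [B1] = 2.9 − 2.9X; [A1] = 2.9X.
K = [A1] / ([B1]).
Solving K = 0.763 for X ∈ (0,1): X = 0.433.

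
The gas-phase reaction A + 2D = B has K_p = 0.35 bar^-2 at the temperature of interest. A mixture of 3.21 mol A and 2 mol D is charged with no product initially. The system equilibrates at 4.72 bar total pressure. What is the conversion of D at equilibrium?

Basis: 2 mol D initially; let X = conversion of D. Extent ξ = X.
Species balance: n_A = 3.21 − X; n_D = 2 − 2X; n_B = X.
n_T = Σnᵢ = 5.21 − 2X.
With p_i = (n_i/n_T)P, K_p = p_B / (p_A p_D^2).
Equating to 0.35 bar^-2 and solving on 0 < X < 1: X = 0.648.

X = 0.648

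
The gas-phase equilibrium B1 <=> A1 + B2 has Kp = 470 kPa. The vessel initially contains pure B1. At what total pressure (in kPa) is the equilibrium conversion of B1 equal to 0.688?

P = 523 kPa

Let X = conversion of B1 (basis 1 mol B1); extent of reaction ξ = X.
Species balance: n_B1 = 1 − X; n_A1 = X; n_B2 = X.
Summing: n_T = 1 + X.
Kp = p_A1 p_B2 / (p_B1) with p_i = (n_i/n_T)·P.
At X = 0.688: the mole-fraction product g(X) = Π y_i^ν_i = 0.8988. Since Kp = g(X)·P^{1}, P = (Kp/g)^(1/1) = (470/0.8988)^(1/1) = 523 kPa.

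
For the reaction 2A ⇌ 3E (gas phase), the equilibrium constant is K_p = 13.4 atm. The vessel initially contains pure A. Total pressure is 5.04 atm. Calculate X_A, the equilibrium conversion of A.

X = 0.571

Basis: 1 mol A initially; let X = conversion of A. Extent ξ = 0.5X.
Mole table: n_A = 1 − X; n_E = 1.5X.
n_T = Σnᵢ = 1 + 0.5X.
Mole fractions y_i = n_i/n_T; K_p = p_E^3 / (p_A^2) with p_i = y_i·P.
Equating to 13.4 atm and solving on 0 < X < 1: X = 0.571.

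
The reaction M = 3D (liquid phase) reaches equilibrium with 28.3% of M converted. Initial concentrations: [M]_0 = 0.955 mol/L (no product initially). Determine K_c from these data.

Let X = conversion of M.
Concentrations: [M] = 0.955 − 0.955X; [D] = 2.86X.
At X = 0.283: [M] = 0.685, [D] = 0.811.
K_c = [D]^3 / ([M]) = 0.778 (mol/L)^2.

K_c = 0.778 (mol/L)^2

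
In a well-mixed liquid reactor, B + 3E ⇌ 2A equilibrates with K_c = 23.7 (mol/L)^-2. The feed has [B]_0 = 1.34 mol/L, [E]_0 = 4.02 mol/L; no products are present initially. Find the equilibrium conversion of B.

Let X = conversion of B; extent ξ = 1.34·X mol/L.
Concentrations: [B] = 1.34 − 1.34X; [E] = 4.02 − 4.02X; [A] = 2.68X.
K_c = [A]^2 / ([B] [E]^3).
This equals 23.7 at X = 0.785 (the root in 0 < X < 1).

X = 0.785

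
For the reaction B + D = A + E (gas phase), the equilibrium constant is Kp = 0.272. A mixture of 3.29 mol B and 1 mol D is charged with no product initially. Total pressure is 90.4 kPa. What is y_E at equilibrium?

Let X = conversion of D (basis 1 mol D); extent of reaction ξ = X.
Moles: n_B = 3.29 − X; n_D = 1 − X; n_A = X; n_E = X.
n_T stays at 4.29 (no change in mole number).
With p_i = (n_i/n_T)P, Kp = p_A p_E / (p_B p_D).
This yields a degree-2 equation in X; solving on (0,1), X = 0.567.
Then n_E = 0.567, n_T = 4.29, so y_E = 0.132.

y_E = 0.132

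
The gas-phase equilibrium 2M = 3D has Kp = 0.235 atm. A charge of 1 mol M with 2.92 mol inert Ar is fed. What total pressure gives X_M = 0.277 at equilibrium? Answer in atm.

P = 6.95 atm

Basis: 1 mol M initially; let X = conversion of M. Extent ξ = 0.5X.
At extent ξ: n_M = 1 − X; n_D = 1.5X; n_I = 2.92 (inert).
Summing: n_T = 3.92 + 0.5X.
Kp = p_D^3 / (p_M^2) with p_i = (n_i/n_T)·P.
At X = 0.277: the mole-fraction product g(X) = Π y_i^ν_i = 0.03381. Since Kp = g(X)·P^{1}, P = (Kp/g)^(1/1) = (0.235/0.03381)^(1/1) = 6.95 atm.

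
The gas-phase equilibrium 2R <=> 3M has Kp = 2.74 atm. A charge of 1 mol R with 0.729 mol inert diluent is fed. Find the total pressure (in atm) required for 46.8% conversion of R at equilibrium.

P = 4.4 atm

Take 1 mol R as basis and let X be its fractional conversion, so ξ = 0.5X.
At extent ξ: n_R = 1 − X; n_M = 1.5X; n_I = 0.729 (inert).
Summing: n_T = 1.73 + 0.5X.
Kp = p_M^3 / (p_R^2) with p_i = (n_i/n_T)·P.
At X = 0.468: the mole-fraction product g(X) = Π y_i^ν_i = 0.6227. Since Kp = g(X)·P^{1}, P = (Kp/g)^(1/1) = (2.74/0.6227)^(1/1) = 4.4 atm.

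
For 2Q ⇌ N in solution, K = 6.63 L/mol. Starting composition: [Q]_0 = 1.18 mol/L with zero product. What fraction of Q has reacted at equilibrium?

Let X = conversion of Q; extent ξ = 1.18X/2 mol/L.
Concentrations: [Q] = 1.18 − 1.18X; [N] = 0.59X.
K = [N] / ([Q]^2).
Setting equal to 6.63 and solving for X on (0,1) gives X = 0.777.

X = 0.777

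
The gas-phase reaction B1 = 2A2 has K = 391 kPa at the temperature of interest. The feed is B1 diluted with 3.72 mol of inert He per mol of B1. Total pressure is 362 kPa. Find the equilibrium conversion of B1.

X = 0.682

Basis: 1 mol B1 initially; let X = conversion of B1. Extent ξ = X.
Mole table: n_B1 = 1 − X; n_A2 = 2X; n_I = 3.72 (inert).
Summing: n_T = 4.72 + X.
Mole fractions y_i = n_i/n_T; K = p_A2^2 / (p_B1) with p_i = y_i·P.
Substituting and setting equal to 391 kPa gives a polynomial in X; the root in (0,1) is X = 0.682.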